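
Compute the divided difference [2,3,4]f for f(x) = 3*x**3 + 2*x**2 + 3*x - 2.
29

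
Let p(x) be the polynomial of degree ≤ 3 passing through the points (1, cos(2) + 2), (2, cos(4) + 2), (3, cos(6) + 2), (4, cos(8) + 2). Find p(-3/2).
231*cos(2)/16 - 105*cos(8)/16 + 2 - 495*cos(4)/16 + 385*cos(6)/16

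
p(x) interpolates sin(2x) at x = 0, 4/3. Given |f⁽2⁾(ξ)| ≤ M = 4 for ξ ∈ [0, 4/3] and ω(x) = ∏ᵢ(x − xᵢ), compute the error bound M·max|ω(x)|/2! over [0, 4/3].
8/9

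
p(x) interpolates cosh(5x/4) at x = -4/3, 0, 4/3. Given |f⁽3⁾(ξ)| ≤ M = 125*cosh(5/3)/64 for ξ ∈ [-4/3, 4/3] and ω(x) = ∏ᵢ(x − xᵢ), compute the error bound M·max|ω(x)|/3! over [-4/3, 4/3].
125*sqrt(3)*cosh(5/3)/729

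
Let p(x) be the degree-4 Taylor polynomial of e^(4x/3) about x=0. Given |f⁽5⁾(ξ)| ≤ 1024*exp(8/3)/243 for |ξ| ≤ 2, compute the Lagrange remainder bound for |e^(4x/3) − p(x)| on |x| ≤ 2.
4096*exp(8/3)/3645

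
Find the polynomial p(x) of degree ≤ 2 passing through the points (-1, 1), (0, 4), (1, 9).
x**2 + 4*x + 4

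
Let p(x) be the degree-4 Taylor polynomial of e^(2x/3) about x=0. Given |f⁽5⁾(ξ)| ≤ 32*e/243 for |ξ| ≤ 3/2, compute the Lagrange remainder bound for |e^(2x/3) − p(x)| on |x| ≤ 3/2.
e/120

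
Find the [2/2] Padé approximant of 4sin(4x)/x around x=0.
(16 - 448*x**2/15)/(4*x**2/5 + 1)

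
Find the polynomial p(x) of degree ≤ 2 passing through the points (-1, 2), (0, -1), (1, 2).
3*x**2 - 1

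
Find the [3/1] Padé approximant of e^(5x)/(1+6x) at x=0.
(339875*x**3/12984 + 26425*x**2/2164 + 11445*x/2164 + 1)/(13609*x/2164 + 1)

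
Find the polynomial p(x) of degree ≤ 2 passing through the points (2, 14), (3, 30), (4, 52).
3*x**2 + x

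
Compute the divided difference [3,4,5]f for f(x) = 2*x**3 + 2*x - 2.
24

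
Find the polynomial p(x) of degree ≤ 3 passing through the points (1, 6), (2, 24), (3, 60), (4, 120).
x**3 + 3*x**2 + 2*x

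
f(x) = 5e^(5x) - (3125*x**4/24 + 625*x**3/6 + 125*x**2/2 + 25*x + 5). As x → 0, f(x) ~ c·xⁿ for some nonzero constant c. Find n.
5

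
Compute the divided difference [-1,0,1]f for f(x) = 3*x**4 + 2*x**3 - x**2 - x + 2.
2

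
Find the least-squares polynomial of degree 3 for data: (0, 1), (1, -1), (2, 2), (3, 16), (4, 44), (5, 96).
113/126 + (-1523/756)x + (-155/252)x² + (26/27)x³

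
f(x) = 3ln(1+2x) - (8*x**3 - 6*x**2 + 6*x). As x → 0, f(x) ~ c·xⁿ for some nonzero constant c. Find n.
4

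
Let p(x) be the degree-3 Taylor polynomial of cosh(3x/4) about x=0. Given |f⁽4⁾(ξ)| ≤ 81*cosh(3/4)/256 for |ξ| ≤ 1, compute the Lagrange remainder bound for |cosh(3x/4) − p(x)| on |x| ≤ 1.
27*cosh(3/4)/2048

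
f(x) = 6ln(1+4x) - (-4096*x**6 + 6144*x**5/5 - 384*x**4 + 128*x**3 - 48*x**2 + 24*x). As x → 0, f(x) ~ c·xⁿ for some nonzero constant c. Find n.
7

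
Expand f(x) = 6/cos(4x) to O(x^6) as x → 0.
6 + 48*x**2 + 320*x**4 + O(x**6)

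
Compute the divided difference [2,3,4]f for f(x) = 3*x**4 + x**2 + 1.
166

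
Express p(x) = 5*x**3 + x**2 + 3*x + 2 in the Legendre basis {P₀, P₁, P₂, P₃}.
(7/3)P₀ + (6)P₁ + (2/3)P₂ + (2)P₃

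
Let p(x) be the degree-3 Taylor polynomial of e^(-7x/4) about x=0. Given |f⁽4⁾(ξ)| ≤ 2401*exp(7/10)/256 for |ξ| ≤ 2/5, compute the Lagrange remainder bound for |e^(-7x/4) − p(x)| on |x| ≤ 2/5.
2401*exp(7/10)/240000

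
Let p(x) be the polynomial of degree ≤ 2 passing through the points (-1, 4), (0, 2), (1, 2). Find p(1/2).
7/4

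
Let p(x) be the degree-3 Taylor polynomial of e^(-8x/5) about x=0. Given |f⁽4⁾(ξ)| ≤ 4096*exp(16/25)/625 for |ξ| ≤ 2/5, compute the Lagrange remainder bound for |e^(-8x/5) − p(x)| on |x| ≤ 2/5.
8192*exp(16/25)/1171875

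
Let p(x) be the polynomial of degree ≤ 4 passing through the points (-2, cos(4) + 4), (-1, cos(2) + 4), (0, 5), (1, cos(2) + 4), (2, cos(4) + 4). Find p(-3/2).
21*cos(2)/16 + 15*cos(4)/64 + 221/64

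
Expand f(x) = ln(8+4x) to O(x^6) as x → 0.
log(8) + x/2 - x**2/8 + x**3/24 - x**4/64 + x**5/160 + O(x**6)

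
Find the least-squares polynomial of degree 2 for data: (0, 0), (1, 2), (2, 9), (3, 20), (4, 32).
-13/35 + (47/35)x + (12/7)x²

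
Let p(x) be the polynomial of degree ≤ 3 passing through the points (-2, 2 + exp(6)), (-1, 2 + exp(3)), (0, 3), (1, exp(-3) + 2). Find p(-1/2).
((-exp(6) + 41 + 9*exp(3))*exp(3) - 1)*exp(-3)/16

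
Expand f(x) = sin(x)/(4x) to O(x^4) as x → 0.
1/4 - x**2/24 + O(x**4)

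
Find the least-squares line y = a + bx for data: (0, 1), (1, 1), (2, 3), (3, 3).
a = 4/5, b = 4/5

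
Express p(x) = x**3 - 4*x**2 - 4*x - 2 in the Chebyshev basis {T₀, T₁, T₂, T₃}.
(-4)T₀ + (-13/4)T₁ + (-2)T₂ + (1/4)T₃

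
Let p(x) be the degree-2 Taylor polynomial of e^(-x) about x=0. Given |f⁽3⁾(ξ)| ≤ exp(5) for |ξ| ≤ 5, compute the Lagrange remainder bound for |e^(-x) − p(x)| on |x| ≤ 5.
125*exp(5)/6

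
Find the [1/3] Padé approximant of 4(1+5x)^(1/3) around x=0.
(50*x/3 + 4)/(125*x**3/81 - 25*x**2/18 + 5*x/2 + 1)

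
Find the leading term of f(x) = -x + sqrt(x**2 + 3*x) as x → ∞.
3/2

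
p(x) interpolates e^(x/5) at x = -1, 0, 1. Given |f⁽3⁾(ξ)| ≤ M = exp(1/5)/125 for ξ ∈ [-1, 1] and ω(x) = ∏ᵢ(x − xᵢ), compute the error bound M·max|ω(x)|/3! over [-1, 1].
sqrt(3)*exp(1/5)/3375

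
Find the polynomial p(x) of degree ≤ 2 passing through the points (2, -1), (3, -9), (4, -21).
-2*x**2 + 2*x + 3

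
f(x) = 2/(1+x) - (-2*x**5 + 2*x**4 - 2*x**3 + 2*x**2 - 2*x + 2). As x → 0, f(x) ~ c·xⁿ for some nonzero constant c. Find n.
6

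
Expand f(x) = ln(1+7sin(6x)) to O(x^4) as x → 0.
42*x - 882*x**2 + 24444*x**3 + O(x**4)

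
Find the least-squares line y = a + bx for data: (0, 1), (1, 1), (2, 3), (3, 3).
a = 4/5, b = 4/5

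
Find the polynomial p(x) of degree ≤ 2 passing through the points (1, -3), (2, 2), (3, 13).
3*x**2 - 4*x - 2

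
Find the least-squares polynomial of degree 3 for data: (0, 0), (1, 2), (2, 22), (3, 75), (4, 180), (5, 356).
-10/63 + (83/189)x + (-95/126)x² + (161/54)x³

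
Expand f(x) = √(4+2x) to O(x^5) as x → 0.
2 + x/2 - x**2/16 + x**3/64 - 5*x**4/1024 + O(x**5)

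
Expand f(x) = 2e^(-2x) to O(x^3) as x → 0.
2 - 4*x + 4*x**2 + O(x**3)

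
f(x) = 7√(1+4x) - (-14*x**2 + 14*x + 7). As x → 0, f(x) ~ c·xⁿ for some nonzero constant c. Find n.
3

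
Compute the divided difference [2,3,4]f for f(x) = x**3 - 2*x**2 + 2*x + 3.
7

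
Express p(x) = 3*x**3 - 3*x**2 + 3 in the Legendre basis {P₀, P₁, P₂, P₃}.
(2)P₀ + (9/5)P₁ + (-2)P₂ + (6/5)P₃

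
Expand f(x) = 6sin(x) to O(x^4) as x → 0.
6*x - x**3 + O(x**4)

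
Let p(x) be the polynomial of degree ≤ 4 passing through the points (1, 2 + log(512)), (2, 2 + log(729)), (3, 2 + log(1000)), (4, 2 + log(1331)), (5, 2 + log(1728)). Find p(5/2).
2 + log(450*11**(17/32)*2**(115/128)*3**(113/128)*5**(7/64)/11)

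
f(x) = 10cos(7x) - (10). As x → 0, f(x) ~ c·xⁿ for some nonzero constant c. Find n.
2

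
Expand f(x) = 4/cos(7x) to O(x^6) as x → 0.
4 + 98*x**2 + 12005*x**4/6 + O(x**6)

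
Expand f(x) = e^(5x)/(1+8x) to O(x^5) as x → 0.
1 - 3*x + 73*x**2/2 - 1627*x**3/6 + 17563*x**4/8 + O(x**5)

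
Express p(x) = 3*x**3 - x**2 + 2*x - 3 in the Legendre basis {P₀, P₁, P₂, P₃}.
(-10/3)P₀ + (19/5)P₁ + (-2/3)P₂ + (6/5)P₃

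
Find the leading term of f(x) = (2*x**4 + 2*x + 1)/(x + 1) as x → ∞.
2*x**3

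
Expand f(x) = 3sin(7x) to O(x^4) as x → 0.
21*x - 343*x**3/2 + O(x**4)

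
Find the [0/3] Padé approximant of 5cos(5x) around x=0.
5/(25*x**2/2 + 1)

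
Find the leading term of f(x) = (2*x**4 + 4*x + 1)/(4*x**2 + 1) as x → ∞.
x**2/2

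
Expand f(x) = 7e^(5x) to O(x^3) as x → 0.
7 + 35*x + 175*x**2/2 + O(x**3)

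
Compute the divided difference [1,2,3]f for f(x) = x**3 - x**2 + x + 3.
5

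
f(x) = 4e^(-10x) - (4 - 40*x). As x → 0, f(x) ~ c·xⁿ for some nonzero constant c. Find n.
2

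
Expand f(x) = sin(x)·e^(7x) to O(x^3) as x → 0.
x + 7*x**2 + O(x**3)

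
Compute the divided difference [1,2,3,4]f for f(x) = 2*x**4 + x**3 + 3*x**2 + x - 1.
21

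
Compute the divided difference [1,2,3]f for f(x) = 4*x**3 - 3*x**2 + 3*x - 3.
21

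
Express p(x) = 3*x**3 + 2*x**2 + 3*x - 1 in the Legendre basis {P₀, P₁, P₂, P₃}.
(-1/3)P₀ + (24/5)P₁ + (4/3)P₂ + (6/5)P₃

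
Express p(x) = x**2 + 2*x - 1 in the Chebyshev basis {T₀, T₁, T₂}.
(-1/2)T₀ + (2)T₁ + (1/2)T₂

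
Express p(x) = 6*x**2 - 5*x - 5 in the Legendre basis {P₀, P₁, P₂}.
(-3)P₀ + (-5)P₁ + (4)P₂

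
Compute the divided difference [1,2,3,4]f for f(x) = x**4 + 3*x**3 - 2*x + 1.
13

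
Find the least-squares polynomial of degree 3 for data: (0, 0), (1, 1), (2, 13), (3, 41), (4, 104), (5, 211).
-5/21 + (151/63)x + (-97/42)x² + (37/18)x³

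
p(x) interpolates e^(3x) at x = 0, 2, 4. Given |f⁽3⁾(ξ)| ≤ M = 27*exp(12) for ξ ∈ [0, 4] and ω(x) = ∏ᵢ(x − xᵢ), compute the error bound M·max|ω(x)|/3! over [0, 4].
8*sqrt(3)*exp(12)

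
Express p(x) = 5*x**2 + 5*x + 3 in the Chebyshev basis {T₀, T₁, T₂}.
(11/2)T₀ + (5)T₁ + (5/2)T₂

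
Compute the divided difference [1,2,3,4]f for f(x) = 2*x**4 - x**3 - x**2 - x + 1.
19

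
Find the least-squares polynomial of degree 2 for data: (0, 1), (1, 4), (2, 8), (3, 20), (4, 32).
39/35 + (13/35)x + (13/7)x²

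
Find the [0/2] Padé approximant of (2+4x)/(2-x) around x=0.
1/(5*x**2 - 5*x/2 + 1)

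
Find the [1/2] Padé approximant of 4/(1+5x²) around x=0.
4/(5*x**2 + 1)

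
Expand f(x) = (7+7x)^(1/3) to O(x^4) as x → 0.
7**(1/3) + 7**(1/3)*x/3 - 7**(1/3)*x**2/9 + 5*7**(1/3)*x**3/81 + O(x**4)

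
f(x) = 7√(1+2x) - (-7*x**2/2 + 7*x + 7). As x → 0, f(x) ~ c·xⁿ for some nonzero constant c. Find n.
3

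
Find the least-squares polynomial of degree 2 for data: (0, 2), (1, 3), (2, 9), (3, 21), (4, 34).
59/35 + (-13/35)x + (15/7)x²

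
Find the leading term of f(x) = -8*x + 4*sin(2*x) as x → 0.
-16*x**3/3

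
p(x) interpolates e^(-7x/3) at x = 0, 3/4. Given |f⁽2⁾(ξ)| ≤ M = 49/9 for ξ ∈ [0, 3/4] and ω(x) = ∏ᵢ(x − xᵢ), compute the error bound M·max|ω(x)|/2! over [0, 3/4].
49/128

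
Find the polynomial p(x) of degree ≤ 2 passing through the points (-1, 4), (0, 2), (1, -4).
-2*x**2 - 4*x + 2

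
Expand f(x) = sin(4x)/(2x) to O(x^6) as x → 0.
2 - 16*x**2/3 + 64*x**4/15 + O(x**6)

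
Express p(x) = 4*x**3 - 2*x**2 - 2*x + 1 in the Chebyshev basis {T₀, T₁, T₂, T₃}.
T₁ - T₂ + T₃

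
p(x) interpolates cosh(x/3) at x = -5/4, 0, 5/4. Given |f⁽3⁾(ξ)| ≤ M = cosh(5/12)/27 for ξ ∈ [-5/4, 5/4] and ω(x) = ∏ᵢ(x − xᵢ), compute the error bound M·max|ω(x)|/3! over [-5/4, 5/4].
125*sqrt(3)*cosh(5/12)/46656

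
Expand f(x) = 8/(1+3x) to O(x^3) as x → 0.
8 - 24*x + 72*x**2 + O(x**3)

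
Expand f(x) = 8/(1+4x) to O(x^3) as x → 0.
8 - 32*x + 128*x**2 + O(x**3)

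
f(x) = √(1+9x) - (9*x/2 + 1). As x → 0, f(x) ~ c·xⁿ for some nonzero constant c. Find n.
2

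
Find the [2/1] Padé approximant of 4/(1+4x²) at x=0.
4 - 16*x**2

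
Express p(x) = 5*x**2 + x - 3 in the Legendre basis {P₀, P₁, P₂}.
(-4/3)P₀ + P₁ + (10/3)P₂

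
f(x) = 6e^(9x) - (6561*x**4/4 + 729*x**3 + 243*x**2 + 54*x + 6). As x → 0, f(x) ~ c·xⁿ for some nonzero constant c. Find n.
5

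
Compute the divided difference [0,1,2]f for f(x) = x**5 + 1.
15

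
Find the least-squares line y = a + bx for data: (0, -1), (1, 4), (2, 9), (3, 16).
a = -7/5, b = 28/5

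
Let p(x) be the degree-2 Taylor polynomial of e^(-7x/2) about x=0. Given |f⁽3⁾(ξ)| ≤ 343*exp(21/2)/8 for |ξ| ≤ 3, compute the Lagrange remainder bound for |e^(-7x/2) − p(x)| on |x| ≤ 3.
3087*exp(21/2)/16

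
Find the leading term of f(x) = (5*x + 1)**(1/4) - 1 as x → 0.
5*x/4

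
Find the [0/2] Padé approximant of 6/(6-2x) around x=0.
1/(1 - x/3)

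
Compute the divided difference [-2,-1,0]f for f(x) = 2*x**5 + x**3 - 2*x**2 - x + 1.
-35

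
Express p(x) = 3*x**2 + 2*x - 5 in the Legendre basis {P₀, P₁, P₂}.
(-4)P₀ + (2)P₁ + (2)P₂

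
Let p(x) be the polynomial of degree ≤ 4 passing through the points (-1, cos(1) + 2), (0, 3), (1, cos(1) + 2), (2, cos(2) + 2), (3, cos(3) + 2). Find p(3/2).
15*cos(2)/32 - 5*cos(3)/128 + 93*cos(1)/128 + 59/32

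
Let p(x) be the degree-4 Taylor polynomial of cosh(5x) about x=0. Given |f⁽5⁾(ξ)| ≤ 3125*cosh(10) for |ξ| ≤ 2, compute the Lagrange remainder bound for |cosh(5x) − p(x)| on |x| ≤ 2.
2500*cosh(10)/3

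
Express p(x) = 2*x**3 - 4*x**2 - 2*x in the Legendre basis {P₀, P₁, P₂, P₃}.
(-4/3)P₀ + (-4/5)P₁ + (-8/3)P₂ + (4/5)P₃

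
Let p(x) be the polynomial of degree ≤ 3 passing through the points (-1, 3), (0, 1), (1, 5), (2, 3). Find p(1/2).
3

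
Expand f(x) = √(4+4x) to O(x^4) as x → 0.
2 + x - x**2/4 + x**3/8 + O(x**4)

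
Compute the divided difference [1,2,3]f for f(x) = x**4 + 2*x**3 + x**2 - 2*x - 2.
38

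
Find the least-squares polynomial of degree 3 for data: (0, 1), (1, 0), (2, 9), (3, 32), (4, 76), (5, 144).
127/126 + (-3145/756)x + (295/126)x² + (91/108)x³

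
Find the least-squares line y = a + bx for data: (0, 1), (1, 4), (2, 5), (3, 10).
a = 4/5, b = 14/5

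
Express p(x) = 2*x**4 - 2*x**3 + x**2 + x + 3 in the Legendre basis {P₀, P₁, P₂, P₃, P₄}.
(56/15)P₀ + (-1/5)P₁ + (38/21)P₂ + (-4/5)P₃ + (16/35)P₄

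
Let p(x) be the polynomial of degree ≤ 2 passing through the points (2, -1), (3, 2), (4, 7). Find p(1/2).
-7/4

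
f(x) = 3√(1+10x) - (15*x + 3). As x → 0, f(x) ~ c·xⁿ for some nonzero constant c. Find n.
2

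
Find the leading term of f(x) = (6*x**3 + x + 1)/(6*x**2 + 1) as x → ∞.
x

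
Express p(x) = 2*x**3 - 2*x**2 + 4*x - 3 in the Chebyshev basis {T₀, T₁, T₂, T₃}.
(-4)T₀ + (11/2)T₁ - T₂ + (1/2)T₃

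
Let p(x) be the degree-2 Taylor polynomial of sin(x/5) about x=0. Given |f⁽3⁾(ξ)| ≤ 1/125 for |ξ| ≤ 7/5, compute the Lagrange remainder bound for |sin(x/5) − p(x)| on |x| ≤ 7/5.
343/93750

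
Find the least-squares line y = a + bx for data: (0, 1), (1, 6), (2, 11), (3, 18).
a = 3/5, b = 28/5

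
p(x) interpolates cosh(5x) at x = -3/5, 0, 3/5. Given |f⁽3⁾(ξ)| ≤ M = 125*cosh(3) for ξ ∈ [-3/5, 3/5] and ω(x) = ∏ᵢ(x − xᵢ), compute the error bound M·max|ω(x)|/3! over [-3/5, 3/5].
sqrt(3)*cosh(3)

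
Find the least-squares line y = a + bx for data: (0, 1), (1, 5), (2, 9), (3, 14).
a = 4/5, b = 43/10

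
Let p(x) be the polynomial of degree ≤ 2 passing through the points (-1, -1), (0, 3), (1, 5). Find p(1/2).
17/4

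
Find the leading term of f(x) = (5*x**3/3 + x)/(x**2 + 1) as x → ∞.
5*x/3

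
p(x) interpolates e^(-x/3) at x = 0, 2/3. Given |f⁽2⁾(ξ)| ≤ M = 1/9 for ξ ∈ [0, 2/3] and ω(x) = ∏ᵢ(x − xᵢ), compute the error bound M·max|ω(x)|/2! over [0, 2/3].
1/162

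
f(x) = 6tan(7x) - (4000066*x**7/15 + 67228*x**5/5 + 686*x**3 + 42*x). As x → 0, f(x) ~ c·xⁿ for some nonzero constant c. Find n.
9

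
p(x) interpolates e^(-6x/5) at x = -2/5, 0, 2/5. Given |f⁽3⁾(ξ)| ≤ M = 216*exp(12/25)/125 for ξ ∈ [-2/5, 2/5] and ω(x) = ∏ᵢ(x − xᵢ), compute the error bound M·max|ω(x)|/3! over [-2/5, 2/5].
64*sqrt(3)*exp(12/25)/15625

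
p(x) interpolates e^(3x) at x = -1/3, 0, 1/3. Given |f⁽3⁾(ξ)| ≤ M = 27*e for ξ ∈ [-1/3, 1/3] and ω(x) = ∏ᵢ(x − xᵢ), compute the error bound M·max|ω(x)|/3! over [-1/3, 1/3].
sqrt(3)*e/27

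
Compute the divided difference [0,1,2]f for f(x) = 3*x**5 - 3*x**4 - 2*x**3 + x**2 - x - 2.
19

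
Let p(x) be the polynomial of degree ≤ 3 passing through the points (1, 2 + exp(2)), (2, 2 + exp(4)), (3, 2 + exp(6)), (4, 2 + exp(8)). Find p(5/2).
-exp(8)/16 - exp(2)/16 + 2 + 9*exp(4)/16 + 9*exp(6)/16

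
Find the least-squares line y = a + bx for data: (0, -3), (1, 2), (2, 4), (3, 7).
a = -23/10, b = 16/5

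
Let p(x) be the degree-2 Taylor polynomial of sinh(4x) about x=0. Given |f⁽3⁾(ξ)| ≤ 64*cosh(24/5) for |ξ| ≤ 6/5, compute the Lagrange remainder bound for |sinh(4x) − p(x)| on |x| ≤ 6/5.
2304*cosh(24/5)/125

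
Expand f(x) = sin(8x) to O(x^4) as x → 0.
8*x - 256*x**3/3 + O(x**4)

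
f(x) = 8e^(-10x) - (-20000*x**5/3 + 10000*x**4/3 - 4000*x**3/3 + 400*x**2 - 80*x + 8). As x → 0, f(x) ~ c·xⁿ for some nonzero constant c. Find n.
6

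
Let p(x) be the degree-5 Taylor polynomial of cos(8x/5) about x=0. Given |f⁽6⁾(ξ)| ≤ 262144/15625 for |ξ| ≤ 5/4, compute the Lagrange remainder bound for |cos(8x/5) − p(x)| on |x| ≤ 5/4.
4/45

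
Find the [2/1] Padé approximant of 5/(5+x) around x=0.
1/(x/5 + 1)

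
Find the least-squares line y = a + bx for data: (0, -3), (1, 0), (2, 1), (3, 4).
a = -14/5, b = 11/5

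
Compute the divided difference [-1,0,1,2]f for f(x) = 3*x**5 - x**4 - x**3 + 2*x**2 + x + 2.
12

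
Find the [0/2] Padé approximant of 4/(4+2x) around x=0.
1/(x/2 + 1)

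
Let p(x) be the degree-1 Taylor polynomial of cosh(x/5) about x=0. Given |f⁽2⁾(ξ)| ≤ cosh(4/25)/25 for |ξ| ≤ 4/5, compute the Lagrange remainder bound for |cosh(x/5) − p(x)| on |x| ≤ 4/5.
8*cosh(4/25)/625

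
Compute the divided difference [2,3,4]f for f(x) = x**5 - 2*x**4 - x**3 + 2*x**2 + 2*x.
168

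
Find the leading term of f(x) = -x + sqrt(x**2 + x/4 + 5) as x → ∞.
1/8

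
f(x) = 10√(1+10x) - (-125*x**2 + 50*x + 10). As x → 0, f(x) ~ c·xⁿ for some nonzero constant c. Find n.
3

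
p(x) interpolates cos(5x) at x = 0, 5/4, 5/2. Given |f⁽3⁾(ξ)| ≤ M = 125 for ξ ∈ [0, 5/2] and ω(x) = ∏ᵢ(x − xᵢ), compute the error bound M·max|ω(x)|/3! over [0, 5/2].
15625*sqrt(3)/1728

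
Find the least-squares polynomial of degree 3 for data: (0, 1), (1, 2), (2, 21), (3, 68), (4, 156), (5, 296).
17/18 + (-2645/756)x + (178/63)x² + (209/108)x³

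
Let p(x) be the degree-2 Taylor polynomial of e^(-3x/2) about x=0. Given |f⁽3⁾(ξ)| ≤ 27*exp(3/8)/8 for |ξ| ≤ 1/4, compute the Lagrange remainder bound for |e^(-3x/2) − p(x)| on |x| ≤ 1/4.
9*exp(3/8)/1024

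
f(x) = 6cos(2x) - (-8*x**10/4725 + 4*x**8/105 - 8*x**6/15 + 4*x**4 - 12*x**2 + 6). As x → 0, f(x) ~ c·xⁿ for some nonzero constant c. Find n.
12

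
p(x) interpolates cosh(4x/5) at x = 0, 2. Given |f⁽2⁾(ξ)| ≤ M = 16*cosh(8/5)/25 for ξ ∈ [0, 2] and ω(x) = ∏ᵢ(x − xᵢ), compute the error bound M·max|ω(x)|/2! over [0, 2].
8*cosh(8/5)/25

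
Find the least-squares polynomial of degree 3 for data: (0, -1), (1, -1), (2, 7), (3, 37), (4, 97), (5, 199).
-8/9 + (-631/378)x + (-41/63)x² + (97/54)x³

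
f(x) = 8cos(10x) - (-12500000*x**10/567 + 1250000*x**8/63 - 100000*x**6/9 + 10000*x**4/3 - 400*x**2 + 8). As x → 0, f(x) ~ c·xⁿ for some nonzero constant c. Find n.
12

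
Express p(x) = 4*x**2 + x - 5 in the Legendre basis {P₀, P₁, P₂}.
(-11/3)P₀ + P₁ + (8/3)P₂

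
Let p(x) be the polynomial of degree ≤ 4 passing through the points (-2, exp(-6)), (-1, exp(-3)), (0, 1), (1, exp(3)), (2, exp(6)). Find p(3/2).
(-5 + 28*exp(3) + 35*(-2 + 4*exp(3) + exp(6))*exp(6))*exp(-6)/128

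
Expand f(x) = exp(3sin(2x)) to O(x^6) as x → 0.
1 + 6*x + 18*x**2 + 32*x**3 + 30*x**4 - 32*x**5/5 + O(x**6)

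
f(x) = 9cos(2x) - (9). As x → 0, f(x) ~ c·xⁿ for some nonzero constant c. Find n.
2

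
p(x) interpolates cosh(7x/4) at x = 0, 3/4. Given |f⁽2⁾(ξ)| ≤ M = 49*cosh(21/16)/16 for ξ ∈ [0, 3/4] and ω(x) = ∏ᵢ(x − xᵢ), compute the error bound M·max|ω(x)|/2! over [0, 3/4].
441*cosh(21/16)/2048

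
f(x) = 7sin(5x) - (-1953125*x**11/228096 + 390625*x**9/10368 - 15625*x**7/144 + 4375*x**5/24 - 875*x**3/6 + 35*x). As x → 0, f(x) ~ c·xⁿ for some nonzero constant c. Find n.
13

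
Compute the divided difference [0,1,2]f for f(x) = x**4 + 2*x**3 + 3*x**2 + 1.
16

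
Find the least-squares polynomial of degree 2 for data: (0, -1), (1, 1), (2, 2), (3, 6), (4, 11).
-5/7 + (23/70)x + (9/14)x²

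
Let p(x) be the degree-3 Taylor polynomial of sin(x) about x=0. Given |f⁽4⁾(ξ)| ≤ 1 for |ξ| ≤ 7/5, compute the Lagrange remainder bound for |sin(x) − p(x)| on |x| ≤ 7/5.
2401/15000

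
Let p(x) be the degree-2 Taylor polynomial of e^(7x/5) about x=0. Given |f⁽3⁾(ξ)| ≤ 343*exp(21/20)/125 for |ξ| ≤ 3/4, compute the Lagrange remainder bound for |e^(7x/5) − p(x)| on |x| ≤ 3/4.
3087*exp(21/20)/16000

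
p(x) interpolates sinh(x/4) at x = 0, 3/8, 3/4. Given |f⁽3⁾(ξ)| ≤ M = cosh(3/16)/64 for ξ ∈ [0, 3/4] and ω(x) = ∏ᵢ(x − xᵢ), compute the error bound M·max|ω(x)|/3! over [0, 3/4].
sqrt(3)*cosh(3/16)/32768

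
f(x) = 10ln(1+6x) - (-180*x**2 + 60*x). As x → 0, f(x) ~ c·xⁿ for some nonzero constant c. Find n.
3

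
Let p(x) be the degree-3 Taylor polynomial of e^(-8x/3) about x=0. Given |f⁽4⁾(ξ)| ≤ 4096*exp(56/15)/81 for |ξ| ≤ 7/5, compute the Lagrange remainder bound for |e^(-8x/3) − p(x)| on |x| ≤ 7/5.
1229312*exp(56/15)/151875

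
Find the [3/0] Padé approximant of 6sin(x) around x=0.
x*(6 - x**2)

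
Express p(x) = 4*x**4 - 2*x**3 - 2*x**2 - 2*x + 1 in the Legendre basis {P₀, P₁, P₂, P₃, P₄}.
(17/15)P₀ + (-16/5)P₁ + (20/21)P₂ + (-4/5)P₃ + (32/35)P₄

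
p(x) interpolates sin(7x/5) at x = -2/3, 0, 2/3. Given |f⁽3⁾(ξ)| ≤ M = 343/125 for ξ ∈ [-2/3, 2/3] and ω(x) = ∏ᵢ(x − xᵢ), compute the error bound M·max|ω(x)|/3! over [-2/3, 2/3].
2744*sqrt(3)/91125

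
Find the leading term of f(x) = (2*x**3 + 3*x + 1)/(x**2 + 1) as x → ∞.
2*x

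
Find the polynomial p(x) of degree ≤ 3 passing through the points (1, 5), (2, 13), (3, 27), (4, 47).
3*x**2 - x + 3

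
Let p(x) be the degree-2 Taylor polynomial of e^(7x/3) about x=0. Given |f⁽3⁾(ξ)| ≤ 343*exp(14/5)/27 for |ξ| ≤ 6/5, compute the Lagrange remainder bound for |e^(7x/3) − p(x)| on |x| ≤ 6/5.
1372*exp(14/5)/375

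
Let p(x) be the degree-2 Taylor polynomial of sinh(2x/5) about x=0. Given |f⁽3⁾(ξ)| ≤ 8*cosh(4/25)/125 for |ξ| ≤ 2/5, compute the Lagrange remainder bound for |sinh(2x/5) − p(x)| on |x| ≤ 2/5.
32*cosh(4/25)/46875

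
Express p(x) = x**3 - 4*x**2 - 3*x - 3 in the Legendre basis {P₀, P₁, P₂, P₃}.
(-13/3)P₀ + (-12/5)P₁ + (-8/3)P₂ + (2/5)P₃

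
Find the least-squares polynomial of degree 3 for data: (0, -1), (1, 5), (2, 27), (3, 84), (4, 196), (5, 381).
-41/42 + (1079/252)x + (-65/42)x² + (115/36)x³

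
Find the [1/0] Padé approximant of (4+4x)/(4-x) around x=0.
5*x/4 + 1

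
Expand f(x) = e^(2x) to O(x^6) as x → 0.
1 + 2*x + 2*x**2 + 4*x**3/3 + 2*x**4/3 + 4*x**5/15 + O(x**6)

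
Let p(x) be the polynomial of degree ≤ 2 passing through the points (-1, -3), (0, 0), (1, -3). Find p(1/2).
-3/4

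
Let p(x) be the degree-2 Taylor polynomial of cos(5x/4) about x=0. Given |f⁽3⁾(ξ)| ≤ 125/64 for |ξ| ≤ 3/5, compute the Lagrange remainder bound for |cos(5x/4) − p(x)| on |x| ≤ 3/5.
9/128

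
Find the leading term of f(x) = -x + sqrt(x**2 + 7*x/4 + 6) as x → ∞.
7/8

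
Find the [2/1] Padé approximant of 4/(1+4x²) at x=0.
4 - 16*x**2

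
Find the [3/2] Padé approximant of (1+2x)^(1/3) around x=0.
(56*x**3/405 + 28*x**2/15 + 14*x/5 + 1)/(8*x**2/9 + 32*x/15 + 1)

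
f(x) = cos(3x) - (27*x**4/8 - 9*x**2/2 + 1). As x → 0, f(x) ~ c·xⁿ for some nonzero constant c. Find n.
6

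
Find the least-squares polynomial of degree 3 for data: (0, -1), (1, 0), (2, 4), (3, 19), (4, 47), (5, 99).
-22/21 + (187/126)x + (-121/84)x² + (37/36)x³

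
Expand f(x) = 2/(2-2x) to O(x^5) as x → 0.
1 + x + x**2 + x**3 + x**4 + O(x**5)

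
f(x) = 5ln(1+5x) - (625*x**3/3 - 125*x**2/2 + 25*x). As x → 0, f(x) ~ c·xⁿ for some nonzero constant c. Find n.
4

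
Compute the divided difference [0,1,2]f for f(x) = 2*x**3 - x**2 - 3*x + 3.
5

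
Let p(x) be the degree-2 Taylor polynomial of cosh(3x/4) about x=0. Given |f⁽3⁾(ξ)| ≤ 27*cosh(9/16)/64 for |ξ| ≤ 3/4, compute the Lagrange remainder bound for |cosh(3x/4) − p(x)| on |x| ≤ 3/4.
243*cosh(9/16)/8192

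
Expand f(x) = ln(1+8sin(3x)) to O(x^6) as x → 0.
24*x - 288*x**2 + 4572*x**3 - 82080*x**4 + 1571805*x**5 + O(x**6)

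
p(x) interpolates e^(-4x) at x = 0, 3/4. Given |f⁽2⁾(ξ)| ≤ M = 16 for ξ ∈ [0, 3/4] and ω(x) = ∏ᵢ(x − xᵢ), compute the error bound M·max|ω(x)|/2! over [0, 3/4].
9/8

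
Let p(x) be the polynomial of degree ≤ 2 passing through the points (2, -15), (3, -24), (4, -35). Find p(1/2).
-21/4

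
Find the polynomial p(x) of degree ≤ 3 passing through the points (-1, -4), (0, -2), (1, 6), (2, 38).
3*x**3 + 3*x**2 + 2*x - 2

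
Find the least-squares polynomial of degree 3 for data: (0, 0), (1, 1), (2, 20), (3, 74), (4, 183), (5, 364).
-1/42 + (-377/252)x + (-5/12)x² + (55/18)x³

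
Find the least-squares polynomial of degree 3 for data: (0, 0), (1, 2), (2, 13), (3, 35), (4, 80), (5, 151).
-1/9 + (487/378)x + (47/252)x² + (121/108)x³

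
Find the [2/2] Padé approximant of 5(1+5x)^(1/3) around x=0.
(875*x**2/27 + 175*x/6 + 5)/(125*x**2/54 + 25*x/6 + 1)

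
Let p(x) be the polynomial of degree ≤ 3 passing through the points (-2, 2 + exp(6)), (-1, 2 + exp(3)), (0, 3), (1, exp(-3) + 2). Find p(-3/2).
(1 + (27 + 15*exp(3) + 5*exp(6))*exp(3))*exp(-3)/16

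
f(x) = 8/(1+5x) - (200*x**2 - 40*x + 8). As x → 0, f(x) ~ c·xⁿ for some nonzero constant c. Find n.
3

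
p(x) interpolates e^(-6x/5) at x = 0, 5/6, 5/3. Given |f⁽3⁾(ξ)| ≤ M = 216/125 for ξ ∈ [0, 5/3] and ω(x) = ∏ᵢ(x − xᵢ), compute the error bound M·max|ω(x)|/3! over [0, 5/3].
sqrt(3)/27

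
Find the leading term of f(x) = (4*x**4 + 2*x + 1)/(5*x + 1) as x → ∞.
4*x**3/5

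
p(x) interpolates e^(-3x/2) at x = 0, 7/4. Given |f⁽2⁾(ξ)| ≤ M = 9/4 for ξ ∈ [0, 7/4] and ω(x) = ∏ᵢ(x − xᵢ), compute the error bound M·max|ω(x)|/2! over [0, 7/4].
441/512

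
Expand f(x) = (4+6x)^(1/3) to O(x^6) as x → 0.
2**(2/3) + 2**(2/3)*x/2 - 2**(2/3)*x**2/4 + 5*2**(2/3)*x**3/24 - 5*2**(2/3)*x**4/24 + 11*2**(2/3)*x**5/48 + O(x**6)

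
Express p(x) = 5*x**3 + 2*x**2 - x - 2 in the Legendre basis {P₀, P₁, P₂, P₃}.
(-4/3)P₀ + (2)P₁ + (4/3)P₂ + (2)P₃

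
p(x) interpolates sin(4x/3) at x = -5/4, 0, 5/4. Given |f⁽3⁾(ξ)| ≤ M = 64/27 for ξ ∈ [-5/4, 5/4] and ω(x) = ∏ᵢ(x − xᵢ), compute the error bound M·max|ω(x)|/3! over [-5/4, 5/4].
125*sqrt(3)/729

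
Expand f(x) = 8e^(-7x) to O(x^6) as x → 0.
8 - 56*x + 196*x**2 - 1372*x**3/3 + 2401*x**4/3 - 16807*x**5/15 + O(x**6)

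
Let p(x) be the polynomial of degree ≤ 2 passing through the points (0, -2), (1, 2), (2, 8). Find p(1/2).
-1/4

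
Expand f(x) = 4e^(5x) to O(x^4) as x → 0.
4 + 20*x + 50*x**2 + 250*x**3/3 + O(x**4)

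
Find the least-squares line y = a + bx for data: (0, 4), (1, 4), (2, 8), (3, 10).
a = 16/5, b = 11/5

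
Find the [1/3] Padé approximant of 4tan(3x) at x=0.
12*x/(1 - 3*x**2)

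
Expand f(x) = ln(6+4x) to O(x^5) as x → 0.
log(6) + 2*x/3 - 2*x**2/9 + 8*x**3/81 - 4*x**4/81 + O(x**5)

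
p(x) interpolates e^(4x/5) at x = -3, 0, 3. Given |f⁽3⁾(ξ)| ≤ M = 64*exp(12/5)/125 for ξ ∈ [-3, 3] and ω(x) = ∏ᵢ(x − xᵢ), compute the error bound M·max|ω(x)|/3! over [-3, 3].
64*sqrt(3)*exp(12/5)/125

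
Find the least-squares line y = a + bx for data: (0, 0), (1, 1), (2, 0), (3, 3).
a = -1/5, b = 4/5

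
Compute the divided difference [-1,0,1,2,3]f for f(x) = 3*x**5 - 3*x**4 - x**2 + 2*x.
12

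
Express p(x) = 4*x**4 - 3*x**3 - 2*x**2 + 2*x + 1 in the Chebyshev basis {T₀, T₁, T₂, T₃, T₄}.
(3/2)T₀ + (-1/4)T₁ + T₂ + (-3/4)T₃ + (1/2)T₄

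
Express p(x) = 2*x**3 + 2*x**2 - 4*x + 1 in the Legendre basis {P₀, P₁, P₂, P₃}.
(5/3)P₀ + (-14/5)P₁ + (4/3)P₂ + (4/5)P₃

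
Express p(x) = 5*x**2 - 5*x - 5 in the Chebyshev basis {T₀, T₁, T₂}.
(-5/2)T₀ + (-5)T₁ + (5/2)T₂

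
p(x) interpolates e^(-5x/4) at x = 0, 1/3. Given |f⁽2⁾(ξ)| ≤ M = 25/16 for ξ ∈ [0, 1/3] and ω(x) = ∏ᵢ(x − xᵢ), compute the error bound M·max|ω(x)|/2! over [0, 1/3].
25/1152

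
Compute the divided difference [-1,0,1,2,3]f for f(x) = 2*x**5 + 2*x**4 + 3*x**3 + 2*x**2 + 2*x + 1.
12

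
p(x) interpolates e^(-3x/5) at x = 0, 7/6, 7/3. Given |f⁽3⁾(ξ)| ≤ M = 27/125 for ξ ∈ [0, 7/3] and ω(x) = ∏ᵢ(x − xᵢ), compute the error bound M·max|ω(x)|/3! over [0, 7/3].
343*sqrt(3)/27000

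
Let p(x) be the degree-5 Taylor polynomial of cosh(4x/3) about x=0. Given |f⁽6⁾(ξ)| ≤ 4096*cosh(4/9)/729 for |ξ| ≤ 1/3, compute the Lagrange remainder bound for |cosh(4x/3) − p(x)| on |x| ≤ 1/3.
256*cosh(4/9)/23914845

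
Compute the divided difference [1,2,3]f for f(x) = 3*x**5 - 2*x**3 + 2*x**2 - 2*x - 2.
260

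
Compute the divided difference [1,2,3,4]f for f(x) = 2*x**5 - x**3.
129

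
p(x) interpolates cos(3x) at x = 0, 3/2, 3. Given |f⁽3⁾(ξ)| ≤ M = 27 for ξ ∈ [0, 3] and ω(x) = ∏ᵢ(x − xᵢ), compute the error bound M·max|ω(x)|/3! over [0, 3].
27*sqrt(3)/8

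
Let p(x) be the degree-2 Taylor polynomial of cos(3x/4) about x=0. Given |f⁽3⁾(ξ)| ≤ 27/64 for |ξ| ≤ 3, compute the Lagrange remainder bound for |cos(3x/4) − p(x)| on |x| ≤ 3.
243/128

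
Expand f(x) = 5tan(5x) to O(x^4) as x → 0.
25*x + 625*x**3/3 + O(x**4)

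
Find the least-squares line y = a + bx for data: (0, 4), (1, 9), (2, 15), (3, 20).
a = 39/10, b = 27/5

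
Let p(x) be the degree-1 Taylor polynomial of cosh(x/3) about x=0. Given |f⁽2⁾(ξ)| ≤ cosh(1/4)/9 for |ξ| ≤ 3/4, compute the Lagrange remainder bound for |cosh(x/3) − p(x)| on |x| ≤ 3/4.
cosh(1/4)/32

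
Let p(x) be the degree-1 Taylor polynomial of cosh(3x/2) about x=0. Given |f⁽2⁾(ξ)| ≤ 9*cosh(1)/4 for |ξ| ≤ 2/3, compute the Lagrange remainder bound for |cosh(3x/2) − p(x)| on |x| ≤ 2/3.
cosh(1)/2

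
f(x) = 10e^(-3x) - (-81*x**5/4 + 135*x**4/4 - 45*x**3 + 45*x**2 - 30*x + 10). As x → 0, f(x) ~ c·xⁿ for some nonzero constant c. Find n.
6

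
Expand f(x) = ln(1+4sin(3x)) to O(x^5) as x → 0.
12*x - 72*x**2 + 558*x**3 - 4968*x**4 + O(x**5)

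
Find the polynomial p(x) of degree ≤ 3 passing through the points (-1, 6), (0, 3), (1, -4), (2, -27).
-2*x**3 - 2*x**2 - 3*x + 3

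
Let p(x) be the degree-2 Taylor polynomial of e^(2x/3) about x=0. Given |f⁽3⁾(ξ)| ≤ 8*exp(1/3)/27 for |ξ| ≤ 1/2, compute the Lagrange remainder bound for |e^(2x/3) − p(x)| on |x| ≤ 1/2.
exp(1/3)/162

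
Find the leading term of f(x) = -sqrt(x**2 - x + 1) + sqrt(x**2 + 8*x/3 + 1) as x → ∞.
11/6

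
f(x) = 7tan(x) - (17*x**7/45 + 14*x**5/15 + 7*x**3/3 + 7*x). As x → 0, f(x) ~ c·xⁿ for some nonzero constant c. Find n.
9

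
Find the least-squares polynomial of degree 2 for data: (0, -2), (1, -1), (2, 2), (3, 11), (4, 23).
-9/5 + (-9/5)x + (2)x²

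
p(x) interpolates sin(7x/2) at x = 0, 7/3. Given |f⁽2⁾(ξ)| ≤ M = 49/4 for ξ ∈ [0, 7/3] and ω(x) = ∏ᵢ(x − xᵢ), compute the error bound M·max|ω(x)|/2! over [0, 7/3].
2401/288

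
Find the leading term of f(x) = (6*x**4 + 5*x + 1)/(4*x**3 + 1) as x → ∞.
3*x/2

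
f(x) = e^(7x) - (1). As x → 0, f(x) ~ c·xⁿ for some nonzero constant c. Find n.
1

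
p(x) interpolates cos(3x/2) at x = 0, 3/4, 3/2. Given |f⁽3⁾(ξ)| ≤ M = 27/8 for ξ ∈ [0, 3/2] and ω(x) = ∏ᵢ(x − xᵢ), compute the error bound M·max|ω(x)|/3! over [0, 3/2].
27*sqrt(3)/512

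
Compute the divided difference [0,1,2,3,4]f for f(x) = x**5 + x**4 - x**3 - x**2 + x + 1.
11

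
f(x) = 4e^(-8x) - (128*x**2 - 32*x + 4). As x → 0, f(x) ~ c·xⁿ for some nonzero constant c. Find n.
3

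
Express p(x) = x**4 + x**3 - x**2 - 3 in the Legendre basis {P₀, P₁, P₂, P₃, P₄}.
(-47/15)P₀ + (3/5)P₁ + (-2/21)P₂ + (2/5)P₃ + (8/35)P₄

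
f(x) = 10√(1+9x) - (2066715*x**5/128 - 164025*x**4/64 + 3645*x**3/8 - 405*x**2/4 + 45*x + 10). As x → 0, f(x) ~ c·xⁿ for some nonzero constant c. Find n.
6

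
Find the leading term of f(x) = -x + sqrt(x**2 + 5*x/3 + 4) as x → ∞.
5/6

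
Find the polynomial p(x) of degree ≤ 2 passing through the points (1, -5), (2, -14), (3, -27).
-2*x**2 - 3*x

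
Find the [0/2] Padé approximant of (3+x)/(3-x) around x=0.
1/(2*x**2/9 - 2*x/3 + 1)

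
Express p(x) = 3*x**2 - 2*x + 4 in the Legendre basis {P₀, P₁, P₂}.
(5)P₀ + (-2)P₁ + (2)P₂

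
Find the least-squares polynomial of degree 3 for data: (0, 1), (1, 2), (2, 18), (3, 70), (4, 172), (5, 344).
137/126 + (-1349/756)x + (-38/63)x² + (317/108)x³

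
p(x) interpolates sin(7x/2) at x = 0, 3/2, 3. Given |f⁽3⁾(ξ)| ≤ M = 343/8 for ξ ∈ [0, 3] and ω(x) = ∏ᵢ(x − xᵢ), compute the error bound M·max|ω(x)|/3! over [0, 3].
343*sqrt(3)/64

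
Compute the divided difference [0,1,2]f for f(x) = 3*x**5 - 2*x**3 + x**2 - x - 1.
40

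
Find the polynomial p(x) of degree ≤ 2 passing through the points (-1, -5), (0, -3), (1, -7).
-3*x**2 - x - 3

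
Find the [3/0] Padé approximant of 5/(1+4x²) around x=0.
5 - 20*x**2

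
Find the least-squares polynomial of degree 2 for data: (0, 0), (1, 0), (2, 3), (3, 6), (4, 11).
-6/35 + (-2/35)x + (5/7)x²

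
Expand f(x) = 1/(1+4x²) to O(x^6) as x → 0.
1 - 4*x**2 + 16*x**4 + O(x**6)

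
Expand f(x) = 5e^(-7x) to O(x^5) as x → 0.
5 - 35*x + 245*x**2/2 - 1715*x**3/6 + 12005*x**4/24 + O(x**5)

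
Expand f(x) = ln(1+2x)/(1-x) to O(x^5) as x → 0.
2*x + 8*x**3/3 - 4*x**4/3 + O(x**5)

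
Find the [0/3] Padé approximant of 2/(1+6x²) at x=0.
2/(6*x**2 + 1)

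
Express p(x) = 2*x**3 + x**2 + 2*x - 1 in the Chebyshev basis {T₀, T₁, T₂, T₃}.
(-1/2)T₀ + (7/2)T₁ + (1/2)T₂ + (1/2)T₃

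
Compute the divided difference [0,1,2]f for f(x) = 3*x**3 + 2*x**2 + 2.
11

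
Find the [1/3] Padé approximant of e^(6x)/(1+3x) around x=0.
(3*x + 1)/(18*x**3 - 9*x**2 + 1)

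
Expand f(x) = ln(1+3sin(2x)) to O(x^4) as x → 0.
6*x - 18*x**2 + 68*x**3 + O(x**4)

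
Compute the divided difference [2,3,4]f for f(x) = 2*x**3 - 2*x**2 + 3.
16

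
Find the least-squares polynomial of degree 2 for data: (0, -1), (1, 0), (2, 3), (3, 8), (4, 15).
-1 + x²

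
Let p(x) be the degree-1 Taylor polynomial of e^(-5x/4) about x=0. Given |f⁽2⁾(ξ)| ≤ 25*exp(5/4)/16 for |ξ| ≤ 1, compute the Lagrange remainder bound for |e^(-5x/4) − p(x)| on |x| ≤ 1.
25*exp(5/4)/32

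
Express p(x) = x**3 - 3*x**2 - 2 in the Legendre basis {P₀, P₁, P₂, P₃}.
(-3)P₀ + (3/5)P₁ + (-2)P₂ + (2/5)P₃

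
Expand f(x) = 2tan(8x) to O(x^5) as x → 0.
16*x + 1024*x**3/3 + O(x**5)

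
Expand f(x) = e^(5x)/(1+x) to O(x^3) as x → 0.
1 + 4*x + 17*x**2/2 + O(x**3)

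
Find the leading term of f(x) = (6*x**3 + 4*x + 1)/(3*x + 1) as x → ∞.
2*x**2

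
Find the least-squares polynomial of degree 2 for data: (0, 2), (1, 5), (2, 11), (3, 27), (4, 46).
11/5 - x + (3)x²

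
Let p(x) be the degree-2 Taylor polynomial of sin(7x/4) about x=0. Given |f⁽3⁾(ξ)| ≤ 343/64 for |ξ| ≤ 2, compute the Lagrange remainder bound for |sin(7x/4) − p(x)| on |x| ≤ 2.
343/48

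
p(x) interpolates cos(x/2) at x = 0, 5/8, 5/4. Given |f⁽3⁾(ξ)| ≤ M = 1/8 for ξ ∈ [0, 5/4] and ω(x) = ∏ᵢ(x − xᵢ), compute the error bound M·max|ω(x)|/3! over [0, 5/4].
125*sqrt(3)/110592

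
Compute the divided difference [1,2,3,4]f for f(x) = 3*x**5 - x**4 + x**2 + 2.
185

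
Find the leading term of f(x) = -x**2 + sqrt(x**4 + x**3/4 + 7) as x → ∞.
x/8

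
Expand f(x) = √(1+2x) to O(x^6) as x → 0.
1 + x - x**2/2 + x**3/2 - 5*x**4/8 + 7*x**5/8 + O(x**6)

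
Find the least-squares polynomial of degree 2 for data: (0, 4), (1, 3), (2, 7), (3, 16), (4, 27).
131/35 + (-167/70)x + (29/14)x²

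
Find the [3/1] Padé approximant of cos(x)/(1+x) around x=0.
(x**3/24 - 7*x**2/12 + x/12 + 1)/(13*x/12 + 1)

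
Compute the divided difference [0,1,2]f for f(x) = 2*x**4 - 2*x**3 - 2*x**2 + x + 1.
6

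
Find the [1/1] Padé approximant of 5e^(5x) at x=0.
(25*x/2 + 5)/(1 - 5*x/2)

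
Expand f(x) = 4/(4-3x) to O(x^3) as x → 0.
1 + 3*x/4 + 9*x**2/16 + O(x**3)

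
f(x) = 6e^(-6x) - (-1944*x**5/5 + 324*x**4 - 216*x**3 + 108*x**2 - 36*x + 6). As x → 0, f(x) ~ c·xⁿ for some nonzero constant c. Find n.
6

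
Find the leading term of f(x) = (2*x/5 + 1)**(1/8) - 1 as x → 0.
x/20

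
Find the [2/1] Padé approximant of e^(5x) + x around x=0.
(5*x**2/2 + 13*x/3 + 1)/(1 - 5*x/3)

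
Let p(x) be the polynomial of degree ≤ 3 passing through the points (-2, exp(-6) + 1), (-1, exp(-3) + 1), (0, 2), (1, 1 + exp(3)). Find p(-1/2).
(-1 + 9*exp(3) + (25 - exp(3))*exp(6))*exp(-6)/16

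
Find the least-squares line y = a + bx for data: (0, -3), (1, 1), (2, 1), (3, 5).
a = -13/5, b = 12/5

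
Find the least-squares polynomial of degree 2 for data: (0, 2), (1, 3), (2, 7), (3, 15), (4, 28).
11/5 + (-8/5)x + (2)x²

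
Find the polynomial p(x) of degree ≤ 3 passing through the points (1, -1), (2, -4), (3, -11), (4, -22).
-2*x**2 + 3*x - 2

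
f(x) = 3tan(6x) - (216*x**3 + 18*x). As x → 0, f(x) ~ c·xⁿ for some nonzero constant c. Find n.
5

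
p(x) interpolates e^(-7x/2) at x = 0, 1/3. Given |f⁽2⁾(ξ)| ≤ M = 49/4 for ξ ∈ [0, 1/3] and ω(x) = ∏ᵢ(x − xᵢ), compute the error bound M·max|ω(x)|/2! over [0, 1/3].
49/288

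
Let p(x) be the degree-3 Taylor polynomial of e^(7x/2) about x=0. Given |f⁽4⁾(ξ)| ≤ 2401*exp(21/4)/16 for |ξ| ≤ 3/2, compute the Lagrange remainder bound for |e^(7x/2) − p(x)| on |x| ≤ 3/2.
64827*exp(21/4)/2048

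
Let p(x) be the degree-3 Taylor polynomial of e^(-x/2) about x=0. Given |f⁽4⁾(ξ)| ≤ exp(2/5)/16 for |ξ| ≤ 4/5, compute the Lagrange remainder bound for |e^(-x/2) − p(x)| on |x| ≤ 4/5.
2*exp(2/5)/1875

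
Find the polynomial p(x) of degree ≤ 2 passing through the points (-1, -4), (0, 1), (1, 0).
-3*x**2 + 2*x + 1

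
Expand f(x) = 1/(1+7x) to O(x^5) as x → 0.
1 - 7*x + 49*x**2 - 343*x**3 + 2401*x**4 + O(x**5)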